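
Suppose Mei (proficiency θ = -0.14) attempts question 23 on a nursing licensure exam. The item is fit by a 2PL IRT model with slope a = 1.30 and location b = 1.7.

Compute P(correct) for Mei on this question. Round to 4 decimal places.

P(θ) = 1 / (1 + exp(−a(θ − b)))
Exponent: 1.30 × (-0.14 − 1.7) = -2.3920
1/(1 + e^{2.3920}) = 0.0838

0.0838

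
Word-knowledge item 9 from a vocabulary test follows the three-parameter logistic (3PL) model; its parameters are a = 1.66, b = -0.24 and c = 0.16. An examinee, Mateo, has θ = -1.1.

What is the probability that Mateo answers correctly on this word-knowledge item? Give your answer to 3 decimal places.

0.323

P(θ) = c + (1 − c) · 1 / (1 + exp(−a(θ − b)))
Exponent: 1.66 × (-1.1 − (-0.24)) = -1.4276
1/(1 + e^{1.4276}) = 0.1935
P = 0.16 + 0.84 × 0.1935 = 0.3225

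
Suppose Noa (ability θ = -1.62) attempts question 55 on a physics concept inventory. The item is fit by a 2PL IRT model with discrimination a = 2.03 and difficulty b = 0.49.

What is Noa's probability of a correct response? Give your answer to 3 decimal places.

0.014

P(θ) = 1 / (1 + exp(−a(θ − b)))
Exponent: 2.03 × (-1.62 − 0.49) = -4.2833
1/(1 + e^{4.2833}) = 0.0136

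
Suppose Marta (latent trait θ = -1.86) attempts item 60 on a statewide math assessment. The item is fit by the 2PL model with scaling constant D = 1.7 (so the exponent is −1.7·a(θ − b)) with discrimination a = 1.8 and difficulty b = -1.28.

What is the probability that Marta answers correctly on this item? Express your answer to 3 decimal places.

0.145

P(θ) = 1 / (1 + exp(−D·a(θ − b)))
Exponent: 1.7 × 1.8 × (-1.86 − (-1.28)) = -1.7748
1/(1 + e^{1.7748}) = 0.1449
P = 0.1449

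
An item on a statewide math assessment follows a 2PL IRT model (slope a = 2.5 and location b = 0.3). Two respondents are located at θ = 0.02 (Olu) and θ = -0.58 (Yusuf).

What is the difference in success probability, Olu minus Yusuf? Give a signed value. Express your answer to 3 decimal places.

0.232

P(θ) = 1 / (1 + exp(−a(θ − b)))
P(Olu) = 0.3318  [exponent -0.7000]
P(Yusuf) = 0.0998  [exponent -2.2000]
Difference = 0.3318 − 0.0998 = 0.2321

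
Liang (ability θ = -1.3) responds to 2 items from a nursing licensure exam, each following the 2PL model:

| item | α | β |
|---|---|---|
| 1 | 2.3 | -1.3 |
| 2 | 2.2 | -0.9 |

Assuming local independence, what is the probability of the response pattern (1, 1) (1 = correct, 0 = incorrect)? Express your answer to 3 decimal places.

0.147

P(θ) = 1 / (1 + exp(−α(θ − β)))
P_1 = 1/(1+e^{0.0000}) = 0.5000
P_2 = 1/(1+e^{0.8800}) = 0.2932
L = P_1 × P_2 = 0.5000 × 0.2932 = 0.14659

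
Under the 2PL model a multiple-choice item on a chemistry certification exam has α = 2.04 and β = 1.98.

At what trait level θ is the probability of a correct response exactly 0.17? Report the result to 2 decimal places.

P(θ) = 1 / (1 + exp(−α(θ − β)))
logit = ln(0.1700/0.8300) = -1.5856
θ = β + logit/(α) = 1.98 + (-1.5856)/2.0400 = 1.2027

1.20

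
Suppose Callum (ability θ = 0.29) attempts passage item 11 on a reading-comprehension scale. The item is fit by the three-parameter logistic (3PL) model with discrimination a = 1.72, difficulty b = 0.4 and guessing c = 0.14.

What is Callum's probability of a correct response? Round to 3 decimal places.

P(θ) = c + (1 − c) · 1 / (1 + exp(−a(θ − b)))
Exponent: 1.72 × (0.29 − 0.4) = -0.1892
1/(1 + e^{0.1892}) = 0.4528
P = 0.14 + 0.86 × 0.4528 = 0.5294

0.529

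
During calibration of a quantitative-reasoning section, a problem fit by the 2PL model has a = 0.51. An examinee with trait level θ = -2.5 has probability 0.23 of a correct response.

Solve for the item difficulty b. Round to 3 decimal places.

-0.131

P(θ) = 1 / (1 + exp(−a(θ − b)))
logit(0.23) = ln(0.23/0.77) = -1.2083
b = θ − logit/(a) = -2.5 − (-1.2083)/0.5100 = -0.1308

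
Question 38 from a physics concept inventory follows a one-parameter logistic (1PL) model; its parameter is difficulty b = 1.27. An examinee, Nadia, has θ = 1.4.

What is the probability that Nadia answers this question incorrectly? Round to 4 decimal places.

P(θ) = 1 / (1 + exp(−(θ − b)))
Exponent: (1.4 − 1.27) = 0.1300
1/(1 + e^{-0.1300}) = 0.5325
P = 0.5325
P(incorrect) = 1 − 0.5325 = 0.4675

0.4675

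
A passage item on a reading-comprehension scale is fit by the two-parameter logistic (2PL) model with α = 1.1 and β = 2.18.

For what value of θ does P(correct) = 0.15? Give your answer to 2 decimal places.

P(θ) = 1 / (1 + exp(−α(θ − β)))
logit = ln(0.1500/0.8500) = -1.7346
θ = β + logit/(α) = 2.18 + (-1.7346)/1.1000 = 0.6031

0.60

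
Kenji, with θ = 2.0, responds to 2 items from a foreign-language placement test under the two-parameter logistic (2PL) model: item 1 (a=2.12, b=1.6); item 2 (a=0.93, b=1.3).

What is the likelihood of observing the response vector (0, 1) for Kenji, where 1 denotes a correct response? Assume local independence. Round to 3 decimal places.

P(θ) = 1 / (1 + exp(−a(θ − b)))
P_1 = 1/(1+e^{-0.8480}) = 0.7001
P_2 = 1/(1+e^{-0.6510}) = 0.6572
L = (1−P_1) × P_2 = 0.2999 × 0.6572 = 0.19707

0.197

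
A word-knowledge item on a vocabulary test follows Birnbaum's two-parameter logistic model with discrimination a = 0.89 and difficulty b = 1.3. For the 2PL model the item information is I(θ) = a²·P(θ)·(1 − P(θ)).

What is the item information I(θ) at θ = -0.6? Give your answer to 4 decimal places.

P = 1/(1+e^{1.6910}) = 0.1556
P(1−P) = 0.1556 × 0.8444 = 0.1314
I = a² × P(1−P) = 0.89² × 0.1314 = 0.10410

0.1041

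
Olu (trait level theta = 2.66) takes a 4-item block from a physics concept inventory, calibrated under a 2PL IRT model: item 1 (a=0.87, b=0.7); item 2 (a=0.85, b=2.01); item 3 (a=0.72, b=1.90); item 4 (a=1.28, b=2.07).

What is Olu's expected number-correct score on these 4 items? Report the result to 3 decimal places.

P(theta) = 1 / (1 + exp(−a(theta − b)))
P_1 = 1/(1+e^{-1.7052}) = 0.8462
P_2 = 1/(1+e^{-0.5525}) = 0.6347
P_3 = 1/(1+e^{-0.5472}) = 0.6335
P_4 = 1/(1+e^{-0.7552}) = 0.6803
E[score] = 0.8462 + 0.6347 + 0.6335 + 0.6803 = 2.7947

2.795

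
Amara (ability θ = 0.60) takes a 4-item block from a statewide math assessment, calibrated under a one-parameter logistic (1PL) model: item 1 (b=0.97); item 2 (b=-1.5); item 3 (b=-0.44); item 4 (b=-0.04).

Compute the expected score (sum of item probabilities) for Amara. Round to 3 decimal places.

P(θ) = 1 / (1 + exp(−(θ − b)))
P_1 = 1/(1+e^{0.3700}) = 0.4085
P_2 = 1/(1+e^{-2.1000}) = 0.8909
P_3 = 1/(1+e^{-1.0400}) = 0.7389
P_4 = 1/(1+e^{-0.6400}) = 0.6548
E[score] = 0.4085 + 0.8909 + 0.7389 + 0.6548 = 2.6930

2.693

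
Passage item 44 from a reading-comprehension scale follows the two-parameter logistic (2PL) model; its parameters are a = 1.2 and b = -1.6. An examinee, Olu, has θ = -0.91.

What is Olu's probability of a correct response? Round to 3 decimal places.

P(θ) = 1 / (1 + exp(−a(θ − b)))
Exponent: 1.2 × (-0.91 − (-1.6)) = 0.8280
1/(1 + e^{-0.8280}) = 0.6959

0.696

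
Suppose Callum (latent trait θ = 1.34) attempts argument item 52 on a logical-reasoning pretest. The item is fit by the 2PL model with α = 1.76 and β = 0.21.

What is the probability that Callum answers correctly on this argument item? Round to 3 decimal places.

P(θ) = 1 / (1 + exp(−α(θ − β)))
Exponent: 1.76 × (1.34 − 0.21) = 1.9888
1/(1 + e^{-1.9888}) = 0.8796

0.880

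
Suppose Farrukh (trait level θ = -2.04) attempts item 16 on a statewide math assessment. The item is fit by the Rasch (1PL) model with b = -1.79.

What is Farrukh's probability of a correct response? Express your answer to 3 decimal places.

P(θ) = 1 / (1 + exp(−(θ − b)))
Exponent: (-2.04 − (-1.79)) = -0.2500
1/(1 + e^{0.2500}) = 0.4378
P = 0.4378

0.438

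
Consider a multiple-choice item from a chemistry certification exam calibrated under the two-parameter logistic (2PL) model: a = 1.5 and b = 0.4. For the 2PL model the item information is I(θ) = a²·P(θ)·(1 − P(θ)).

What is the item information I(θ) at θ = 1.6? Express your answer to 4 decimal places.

P = 1/(1+e^{-1.8000}) = 0.8581
P(1−P) = 0.8581 × 0.1419 = 0.1217
I = a² × P(1−P) = 1.5² × 0.1217 = 0.27389

0.2739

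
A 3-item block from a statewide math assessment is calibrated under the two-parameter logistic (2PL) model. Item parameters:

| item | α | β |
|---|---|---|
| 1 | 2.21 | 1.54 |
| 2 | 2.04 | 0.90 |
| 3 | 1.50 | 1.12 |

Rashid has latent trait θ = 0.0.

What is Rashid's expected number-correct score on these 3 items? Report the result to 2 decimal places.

P(θ) = 1 / (1 + exp(−α(θ − β)))
P_1 = 1/(1+e^{3.4034}) = 0.0322
P_2 = 1/(1+e^{1.8360}) = 0.1375
P_3 = 1/(1+e^{1.6800}) = 0.1571
E[score] = 0.0322 + 0.1375 + 0.1571 = 0.3268

0.33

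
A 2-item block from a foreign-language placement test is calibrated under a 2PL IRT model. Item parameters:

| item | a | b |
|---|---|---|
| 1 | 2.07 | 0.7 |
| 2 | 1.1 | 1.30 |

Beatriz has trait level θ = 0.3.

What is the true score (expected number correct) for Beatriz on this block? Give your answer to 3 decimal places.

P(θ) = 1 / (1 + exp(−a(θ − b)))
P_1 = 1/(1+e^{0.8280}) = 0.3041
P_2 = 1/(1+e^{1.1000}) = 0.2497
E[score] = 0.3041 + 0.2497 = 0.5538

0.554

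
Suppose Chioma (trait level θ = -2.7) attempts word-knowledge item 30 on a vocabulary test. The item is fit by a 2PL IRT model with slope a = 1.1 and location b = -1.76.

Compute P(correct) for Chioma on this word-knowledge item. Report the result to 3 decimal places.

P(θ) = 1 / (1 + exp(−a(θ − b)))
Exponent: 1.1 × (-2.7 − (-1.76)) = -1.0340
1/(1 + e^{1.0340}) = 0.2623

0.262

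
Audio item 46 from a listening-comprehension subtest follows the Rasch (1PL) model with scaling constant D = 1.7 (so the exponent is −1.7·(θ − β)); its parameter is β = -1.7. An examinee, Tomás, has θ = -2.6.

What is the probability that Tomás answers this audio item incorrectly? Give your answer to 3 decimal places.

P(θ) = 1 / (1 + exp(−D·(θ − β)))
Exponent: 1.7 × (-2.6 − (-1.7)) = -1.5300
1/(1 + e^{1.5300}) = 0.1780
P = 0.1780
P(incorrect) = 1 − 0.1780 = 0.8220

0.822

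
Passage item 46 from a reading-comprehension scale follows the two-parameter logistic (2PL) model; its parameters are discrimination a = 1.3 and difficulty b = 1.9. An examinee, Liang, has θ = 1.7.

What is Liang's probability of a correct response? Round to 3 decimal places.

0.435

P(θ) = 1 / (1 + exp(−a(θ − b)))
Exponent: 1.3 × (1.7 − 1.9) = -0.2600
1/(1 + e^{0.2600}) = 0.4354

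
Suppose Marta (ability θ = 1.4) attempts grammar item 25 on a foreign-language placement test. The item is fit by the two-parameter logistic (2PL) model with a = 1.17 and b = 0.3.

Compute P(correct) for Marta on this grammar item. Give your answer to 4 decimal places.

P(θ) = 1 / (1 + exp(−a(θ − b)))
Exponent: 1.17 × (1.4 − 0.3) = 1.2870
1/(1 + e^{-1.2870}) = 0.7836

0.7836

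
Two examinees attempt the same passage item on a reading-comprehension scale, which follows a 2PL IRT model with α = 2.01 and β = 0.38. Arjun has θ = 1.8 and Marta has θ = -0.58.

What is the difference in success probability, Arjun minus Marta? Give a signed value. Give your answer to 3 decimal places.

P(θ) = 1 / (1 + exp(−α(θ − β)))
P(Arjun) = 0.9455  [exponent 2.8542]
P(Marta) = 0.1268  [exponent -1.9296]
Difference = 0.9455 − 0.1268 = 0.8187

0.819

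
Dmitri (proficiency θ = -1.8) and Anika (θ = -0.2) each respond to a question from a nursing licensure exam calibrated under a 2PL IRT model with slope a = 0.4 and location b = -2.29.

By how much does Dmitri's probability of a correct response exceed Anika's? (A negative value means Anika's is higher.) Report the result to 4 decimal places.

-0.1488

P(θ) = 1 / (1 + exp(−a(θ − b)))
P(Dmitri) = 0.5488  [exponent 0.1960]
P(Anika) = 0.6976  [exponent 0.8360]
Difference = 0.5488 − 0.6976 = -0.1488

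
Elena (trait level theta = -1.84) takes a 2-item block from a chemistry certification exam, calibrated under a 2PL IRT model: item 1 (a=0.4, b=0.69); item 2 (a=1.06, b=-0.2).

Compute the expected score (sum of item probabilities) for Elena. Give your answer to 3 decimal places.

P(theta) = 1 / (1 + exp(−a(theta − b)))
P_1 = 1/(1+e^{1.0120}) = 0.2666
P_2 = 1/(1+e^{1.7384}) = 0.1495
E[score] = 0.2666 + 0.1495 = 0.4161

0.416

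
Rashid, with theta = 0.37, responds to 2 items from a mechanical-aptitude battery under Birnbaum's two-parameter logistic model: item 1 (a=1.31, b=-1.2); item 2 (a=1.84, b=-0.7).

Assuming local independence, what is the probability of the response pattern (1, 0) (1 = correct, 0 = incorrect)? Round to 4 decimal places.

P(theta) = 1 / (1 + exp(−a(theta − b)))
P_1 = 1/(1+e^{-2.0567}) = 0.8866
P_2 = 1/(1+e^{-1.9688}) = 0.8775
L = P_1 × (1−P_2) = 0.8866 × 0.1225 = 0.10863

0.1086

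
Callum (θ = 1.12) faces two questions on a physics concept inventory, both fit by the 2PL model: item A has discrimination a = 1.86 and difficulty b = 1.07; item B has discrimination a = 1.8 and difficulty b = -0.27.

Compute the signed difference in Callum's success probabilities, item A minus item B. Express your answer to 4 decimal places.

-0.4010

P(θ) = 1 / (1 + exp(−a(θ − b)))
P_A = 0.5232
P_B = 0.9243
P_A − P_B = -0.4010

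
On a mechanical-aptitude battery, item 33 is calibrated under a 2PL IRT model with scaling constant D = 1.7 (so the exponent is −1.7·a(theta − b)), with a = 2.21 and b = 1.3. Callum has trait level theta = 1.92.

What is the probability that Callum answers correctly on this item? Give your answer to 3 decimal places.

0.911

P(theta) = 1 / (1 + exp(−D·a(theta − b)))
Exponent: 1.7 × 2.21 × (1.92 − 1.3) = 2.3293
1/(1 + e^{-2.3293}) = 0.9113
P = 0.9113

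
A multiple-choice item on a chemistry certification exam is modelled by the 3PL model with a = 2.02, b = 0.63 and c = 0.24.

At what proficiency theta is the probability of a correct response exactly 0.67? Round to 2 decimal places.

P(theta) = c + (1 − c) · 1 / (1 + exp(−a(theta − b)))
Remove guessing floor: (0.67 − 0.24)/(1 − 0.24) = 0.5658
logit = ln(0.5658/0.4342) = 0.2647
theta = b + logit/(a) = 0.63 + 0.2647/2.0200 = 0.7610

0.76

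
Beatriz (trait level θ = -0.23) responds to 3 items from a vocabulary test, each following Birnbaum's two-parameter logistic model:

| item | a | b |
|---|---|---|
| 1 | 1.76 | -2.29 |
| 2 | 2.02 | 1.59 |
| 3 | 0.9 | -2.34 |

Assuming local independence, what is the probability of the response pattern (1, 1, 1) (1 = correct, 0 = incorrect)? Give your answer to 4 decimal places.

P(θ) = 1 / (1 + exp(−a(θ − b)))
P_1 = 1/(1+e^{-3.6256}) = 0.9741
P_2 = 1/(1+e^{3.6764}) = 0.0247
P_3 = 1/(1+e^{-1.8990}) = 0.8698
L = P_1 × P_2 × P_3 = 0.9741 × 0.0247 × 0.8698 = 0.02092

0.0209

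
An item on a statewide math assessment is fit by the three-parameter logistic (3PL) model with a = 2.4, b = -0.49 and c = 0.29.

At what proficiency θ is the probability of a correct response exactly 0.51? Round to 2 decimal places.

P(θ) = c + (1 − c) · 1 / (1 + exp(−a(θ − b)))
Remove guessing floor: (0.51 − 0.29)/(1 − 0.29) = 0.3099
logit = ln(0.3099/0.6901) = -0.8008
θ = b + logit/(a) = -0.49 + (-0.8008)/2.4000 = -0.8237

-0.82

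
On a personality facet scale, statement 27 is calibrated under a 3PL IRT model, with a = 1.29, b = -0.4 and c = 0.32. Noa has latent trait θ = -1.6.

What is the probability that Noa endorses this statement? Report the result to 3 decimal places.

P(θ) = c + (1 − c) · 1 / (1 + exp(−a(θ − b)))
Exponent: 1.29 × (-1.6 − (-0.4)) = -1.5480
1/(1 + e^{1.5480}) = 0.1754
P = 0.32 + 0.68 × 0.1754 = 0.4393

0.439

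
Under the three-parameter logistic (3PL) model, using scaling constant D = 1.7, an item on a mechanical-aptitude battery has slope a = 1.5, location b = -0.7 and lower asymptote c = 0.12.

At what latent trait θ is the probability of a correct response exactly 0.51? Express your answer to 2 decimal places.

-0.79

P(θ) = c + (1 − c) · 1 / (1 + exp(−D·a(θ − b)))
Remove guessing floor: (0.51 − 0.12)/(1 − 0.12) = 0.4432
logit = ln(0.4432/0.5568) = -0.2283
θ = b + logit/(1.7·a) = -0.7 + (-0.2283)/2.5500 = -0.7895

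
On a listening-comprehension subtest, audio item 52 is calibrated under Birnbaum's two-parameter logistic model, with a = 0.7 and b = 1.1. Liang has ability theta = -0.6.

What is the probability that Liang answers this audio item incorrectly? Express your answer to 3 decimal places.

P(theta) = 1 / (1 + exp(−a(theta − b)))
Exponent: 0.7 × (-0.6 − 1.1) = -1.1900
1/(1 + e^{1.1900}) = 0.2333
P(incorrect) = 1 − 0.2333 = 0.7667

0.767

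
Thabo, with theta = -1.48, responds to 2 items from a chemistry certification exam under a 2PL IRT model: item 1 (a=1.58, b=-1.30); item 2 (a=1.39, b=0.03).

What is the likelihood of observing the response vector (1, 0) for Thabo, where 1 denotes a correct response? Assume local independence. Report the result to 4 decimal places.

0.3825

P(theta) = 1 / (1 + exp(−a(theta − b)))
P_1 = 1/(1+e^{0.2844}) = 0.4294
P_2 = 1/(1+e^{2.0989}) = 0.1092
L = P_1 × (1−P_2) = 0.4294 × 0.8908 = 0.38249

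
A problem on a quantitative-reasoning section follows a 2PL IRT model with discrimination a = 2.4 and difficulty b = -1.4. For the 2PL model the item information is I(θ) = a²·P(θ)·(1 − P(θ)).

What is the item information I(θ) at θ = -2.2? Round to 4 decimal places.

P = 1/(1+e^{1.9200}) = 0.1279
P(1−P) = 0.1279 × 0.8721 = 0.1115
I = a² × P(1−P) = 2.4² × 0.1115 = 0.64231

0.6423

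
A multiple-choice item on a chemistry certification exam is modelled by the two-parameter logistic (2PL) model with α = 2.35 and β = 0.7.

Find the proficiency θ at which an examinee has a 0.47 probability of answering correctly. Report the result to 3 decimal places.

P(θ) = 1 / (1 + exp(−α(θ − β)))
logit = ln(0.4700/0.5300) = -0.1201
θ = β + logit/(α) = 0.7 + (-0.1201)/2.3500 = 0.6489

0.649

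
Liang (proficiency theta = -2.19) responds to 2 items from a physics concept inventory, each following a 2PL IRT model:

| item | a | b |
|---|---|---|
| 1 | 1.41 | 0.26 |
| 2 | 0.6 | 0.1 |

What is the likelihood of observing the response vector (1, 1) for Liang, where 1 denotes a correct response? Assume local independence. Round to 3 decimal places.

P(theta) = 1 / (1 + exp(−a(theta − b)))
P_1 = 1/(1+e^{3.4545}) = 0.0306
P_2 = 1/(1+e^{1.3740}) = 0.2020
L = P_1 × P_2 = 0.0306 × 0.2020 = 0.00619

0.006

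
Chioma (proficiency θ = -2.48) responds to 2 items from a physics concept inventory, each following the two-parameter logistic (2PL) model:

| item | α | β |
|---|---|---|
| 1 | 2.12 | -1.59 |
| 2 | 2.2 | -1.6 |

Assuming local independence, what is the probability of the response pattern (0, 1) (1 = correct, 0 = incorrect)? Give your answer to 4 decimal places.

P(θ) = 1 / (1 + exp(−α(θ − β)))
P_1 = 1/(1+e^{1.8868}) = 0.1316
P_2 = 1/(1+e^{1.9360}) = 0.1261
L = (1−P_1) × P_2 = 0.8684 × 0.1261 = 0.10949

0.1095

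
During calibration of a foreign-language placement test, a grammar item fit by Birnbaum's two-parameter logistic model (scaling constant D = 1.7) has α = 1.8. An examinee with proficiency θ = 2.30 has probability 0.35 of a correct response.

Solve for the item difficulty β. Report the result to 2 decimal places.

P(θ) = 1 / (1 + exp(−D·α(θ − β)))
logit(0.35) = ln(0.35/0.65) = -0.6190
β = θ − logit/(1.7·α) = 2.30 − (-0.6190)/3.0600 = 2.5023

2.50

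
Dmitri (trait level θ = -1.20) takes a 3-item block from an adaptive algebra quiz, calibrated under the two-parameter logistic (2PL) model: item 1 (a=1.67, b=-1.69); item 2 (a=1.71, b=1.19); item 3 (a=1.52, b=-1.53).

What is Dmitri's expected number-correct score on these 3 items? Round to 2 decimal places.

1.33

P(θ) = 1 / (1 + exp(−a(θ − b)))
P_1 = 1/(1+e^{-0.8183}) = 0.6939
P_2 = 1/(1+e^{4.0869}) = 0.0165
P_3 = 1/(1+e^{-0.5016}) = 0.6228
E[score] = 0.6939 + 0.0165 + 0.6228 = 1.3332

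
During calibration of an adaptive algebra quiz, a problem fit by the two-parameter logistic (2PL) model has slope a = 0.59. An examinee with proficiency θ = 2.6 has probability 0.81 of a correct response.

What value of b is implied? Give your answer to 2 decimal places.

P(θ) = 1 / (1 + exp(−a(θ − b)))
logit(0.81) = ln(0.81/0.19) = 1.4500
b = θ − logit/(a) = 2.6 − 1.4500/0.5900 = 0.1424

0.14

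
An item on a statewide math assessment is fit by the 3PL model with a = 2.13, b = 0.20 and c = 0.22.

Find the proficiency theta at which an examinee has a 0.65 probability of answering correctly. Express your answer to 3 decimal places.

0.297

P(theta) = c + (1 − c) · 1 / (1 + exp(−a(theta − b)))
Remove guessing floor: (0.65 − 0.22)/(1 − 0.22) = 0.5513
logit = ln(0.5513/0.4487) = 0.2059
theta = b + logit/(a) = 0.20 + 0.2059/2.1300 = 0.2966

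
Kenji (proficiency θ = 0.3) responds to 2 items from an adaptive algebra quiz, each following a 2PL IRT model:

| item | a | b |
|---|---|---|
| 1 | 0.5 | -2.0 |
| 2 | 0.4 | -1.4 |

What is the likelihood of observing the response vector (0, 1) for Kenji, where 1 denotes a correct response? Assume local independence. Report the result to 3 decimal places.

0.160

P(θ) = 1 / (1 + exp(−a(θ − b)))
P_1 = 1/(1+e^{-1.1500}) = 0.7595
P_2 = 1/(1+e^{-0.6800}) = 0.6637
L = (1−P_1) × P_2 = 0.2405 × 0.6637 = 0.15962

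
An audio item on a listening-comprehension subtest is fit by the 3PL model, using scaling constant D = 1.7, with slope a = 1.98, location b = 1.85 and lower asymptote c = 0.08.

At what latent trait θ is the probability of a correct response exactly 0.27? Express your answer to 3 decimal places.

1.450

P(θ) = c + (1 − c) · 1 / (1 + exp(−D·a(θ − b)))
Remove guessing floor: (0.27 − 0.08)/(1 − 0.08) = 0.2065
logit = ln(0.2065/0.7935) = -1.3460
θ = b + logit/(1.7·a) = 1.85 + (-1.3460)/3.3660 = 1.4501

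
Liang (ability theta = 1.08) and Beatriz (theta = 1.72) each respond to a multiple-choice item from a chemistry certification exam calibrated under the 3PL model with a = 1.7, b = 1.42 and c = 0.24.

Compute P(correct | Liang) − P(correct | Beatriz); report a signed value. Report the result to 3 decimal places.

-0.202

P(theta) = c + (1 − c) · 1 / (1 + exp(−a(theta − b)))
P(Liang) = 0.5131  [exponent -0.5780]
P(Beatriz) = 0.7149  [exponent 0.5100]
Difference = 0.5131 − 0.7149 = -0.2017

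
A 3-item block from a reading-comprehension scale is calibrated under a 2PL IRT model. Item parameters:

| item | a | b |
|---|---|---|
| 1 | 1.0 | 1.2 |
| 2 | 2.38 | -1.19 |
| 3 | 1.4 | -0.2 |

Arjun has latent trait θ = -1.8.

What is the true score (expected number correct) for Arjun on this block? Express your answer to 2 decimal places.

P(θ) = 1 / (1 + exp(−a(θ − b)))
P_1 = 1/(1+e^{3.0000}) = 0.0474
P_2 = 1/(1+e^{1.4518}) = 0.1897
P_3 = 1/(1+e^{2.2400}) = 0.0962
E[score] = 0.0474 + 0.1897 + 0.0962 = 0.3334

0.33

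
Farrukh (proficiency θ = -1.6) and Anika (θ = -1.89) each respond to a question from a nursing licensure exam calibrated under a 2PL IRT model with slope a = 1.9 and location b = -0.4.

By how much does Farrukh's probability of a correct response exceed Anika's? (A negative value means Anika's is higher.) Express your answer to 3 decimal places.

P(θ) = 1 / (1 + exp(−a(θ − b)))
P(Farrukh) = 0.0928  [exponent -2.2800]
P(Anika) = 0.0557  [exponent -2.8310]
Difference = 0.0928 − 0.0557 = 0.0371

0.037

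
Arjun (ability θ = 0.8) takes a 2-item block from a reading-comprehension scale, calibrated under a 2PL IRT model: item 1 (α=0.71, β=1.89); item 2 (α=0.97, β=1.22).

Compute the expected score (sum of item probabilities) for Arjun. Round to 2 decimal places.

0.72

P(θ) = 1 / (1 + exp(−α(θ − β)))
P_1 = 1/(1+e^{0.7739}) = 0.3156
P_2 = 1/(1+e^{0.4074}) = 0.3995
E[score] = 0.3156 + 0.3995 = 0.7152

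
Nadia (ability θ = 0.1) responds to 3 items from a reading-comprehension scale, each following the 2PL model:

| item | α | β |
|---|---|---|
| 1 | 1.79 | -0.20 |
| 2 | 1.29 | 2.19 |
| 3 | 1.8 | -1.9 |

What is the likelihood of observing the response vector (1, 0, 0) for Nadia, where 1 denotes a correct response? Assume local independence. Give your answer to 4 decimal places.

0.0157

P(θ) = 1 / (1 + exp(−α(θ − β)))
P_1 = 1/(1+e^{-0.5370}) = 0.6311
P_2 = 1/(1+e^{2.6961}) = 0.0632
P_3 = 1/(1+e^{-3.6000}) = 0.9734
L = P_1 × (1−P_2) × (1−P_3) = 0.6311 × 0.9368 × 0.0266 = 0.01572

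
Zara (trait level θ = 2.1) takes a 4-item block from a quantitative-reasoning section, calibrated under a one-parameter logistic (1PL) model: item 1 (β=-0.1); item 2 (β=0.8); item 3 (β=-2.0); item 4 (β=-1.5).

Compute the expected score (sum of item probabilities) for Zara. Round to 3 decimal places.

P(θ) = 1 / (1 + exp(−(θ − β)))
P_1 = 1/(1+e^{-2.2000}) = 0.9002
P_2 = 1/(1+e^{-1.3000}) = 0.7858
P_3 = 1/(1+e^{-4.1000}) = 0.9837
P_4 = 1/(1+e^{-3.6000}) = 0.9734
E[score] = 0.9002 + 0.7858 + 0.9837 + 0.9734 = 3.6432

3.643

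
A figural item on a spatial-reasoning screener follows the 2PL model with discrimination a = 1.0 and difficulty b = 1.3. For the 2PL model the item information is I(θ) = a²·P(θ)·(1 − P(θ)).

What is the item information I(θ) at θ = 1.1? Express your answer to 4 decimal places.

0.2475

P = 1/(1+e^{0.2000}) = 0.4502
P(1−P) = 0.4502 × 0.5498 = 0.2475
I = a² × P(1−P) = 1.0² × 0.2475 = 0.24752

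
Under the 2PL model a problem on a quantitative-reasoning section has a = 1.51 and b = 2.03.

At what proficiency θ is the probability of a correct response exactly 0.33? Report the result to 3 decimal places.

P(θ) = 1 / (1 + exp(−a(θ − b)))
logit = ln(0.3300/0.6700) = -0.7082
θ = b + logit/(a) = 2.03 + (-0.7082)/1.5100 = 1.5610

1.561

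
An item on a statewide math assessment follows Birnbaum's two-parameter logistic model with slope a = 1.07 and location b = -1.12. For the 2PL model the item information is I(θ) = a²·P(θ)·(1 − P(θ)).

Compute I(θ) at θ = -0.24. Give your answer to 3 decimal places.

P = 1/(1+e^{-0.9416}) = 0.7194
P(1−P) = 0.7194 × 0.2806 = 0.2019
I = a² × P(1−P) = 1.07² × 0.2019 = 0.23110

0.231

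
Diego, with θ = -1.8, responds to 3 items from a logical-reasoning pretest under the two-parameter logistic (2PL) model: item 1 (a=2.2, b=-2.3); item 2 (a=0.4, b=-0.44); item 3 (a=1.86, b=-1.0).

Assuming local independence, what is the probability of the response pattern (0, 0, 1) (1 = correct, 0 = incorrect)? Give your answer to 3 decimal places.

P(θ) = 1 / (1 + exp(−a(θ − b)))
P_1 = 1/(1+e^{-1.1000}) = 0.7503
P_2 = 1/(1+e^{0.5440}) = 0.3673
P_3 = 1/(1+e^{1.4880}) = 0.1842
L = (1−P_1) × (1−P_2) × P_3 = 0.2497 × 0.6327 × 0.1842 = 0.02911

0.029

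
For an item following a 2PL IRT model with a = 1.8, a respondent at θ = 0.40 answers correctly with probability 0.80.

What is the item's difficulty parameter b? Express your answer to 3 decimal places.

P(θ) = 1 / (1 + exp(−a(θ − b)))
logit(0.80) = ln(0.80/0.20) = 1.3863
b = θ − logit/(a) = 0.40 − 1.3863/1.8000 = -0.3702

-0.370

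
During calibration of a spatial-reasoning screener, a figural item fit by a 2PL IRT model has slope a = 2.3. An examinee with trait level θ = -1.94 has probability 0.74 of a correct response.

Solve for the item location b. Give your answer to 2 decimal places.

P(θ) = 1 / (1 + exp(−a(θ − b)))
logit(0.74) = ln(0.74/0.26) = 1.0460
b = θ − logit/(a) = -1.94 − 1.0460/2.3000 = -2.3948

-2.39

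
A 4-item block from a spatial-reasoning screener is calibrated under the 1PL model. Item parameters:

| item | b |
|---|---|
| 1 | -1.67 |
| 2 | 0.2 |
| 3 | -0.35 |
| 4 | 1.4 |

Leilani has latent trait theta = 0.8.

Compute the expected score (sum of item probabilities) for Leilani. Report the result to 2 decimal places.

P(theta) = 1 / (1 + exp(−(theta − b)))
P_1 = 1/(1+e^{-2.4700}) = 0.9220
P_2 = 1/(1+e^{-0.6000}) = 0.6457
P_3 = 1/(1+e^{-1.1500}) = 0.7595
P_4 = 1/(1+e^{0.6000}) = 0.3543
E[score] = 0.9220 + 0.6457 + 0.7595 + 0.3543 = 2.6815

2.68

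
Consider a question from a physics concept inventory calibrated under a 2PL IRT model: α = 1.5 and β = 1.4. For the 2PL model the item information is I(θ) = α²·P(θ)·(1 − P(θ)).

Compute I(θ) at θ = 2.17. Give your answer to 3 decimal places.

P = 1/(1+e^{-1.1550}) = 0.7604
P(1−P) = 0.7604 × 0.2396 = 0.1822
I = α² × P(1−P) = 1.5² × 0.1822 = 0.40990

0.410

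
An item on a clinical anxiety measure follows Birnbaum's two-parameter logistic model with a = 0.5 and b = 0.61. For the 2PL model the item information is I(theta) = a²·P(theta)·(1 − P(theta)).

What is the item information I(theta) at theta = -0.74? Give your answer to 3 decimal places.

P = 1/(1+e^{0.6750}) = 0.3374
P(1−P) = 0.3374 × 0.6626 = 0.2236
I = a² × P(1−P) = 0.5² × 0.2236 = 0.05589

0.056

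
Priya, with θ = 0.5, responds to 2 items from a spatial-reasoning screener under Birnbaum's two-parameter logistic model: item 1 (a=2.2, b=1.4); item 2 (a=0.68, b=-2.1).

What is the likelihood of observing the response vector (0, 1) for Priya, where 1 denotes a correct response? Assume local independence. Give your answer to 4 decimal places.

P(θ) = 1 / (1 + exp(−a(θ − b)))
P_1 = 1/(1+e^{1.9800}) = 0.1213
P_2 = 1/(1+e^{-1.7680}) = 0.8542
L = (1−P_1) × P_2 = 0.8787 × 0.8542 = 0.75058

0.7506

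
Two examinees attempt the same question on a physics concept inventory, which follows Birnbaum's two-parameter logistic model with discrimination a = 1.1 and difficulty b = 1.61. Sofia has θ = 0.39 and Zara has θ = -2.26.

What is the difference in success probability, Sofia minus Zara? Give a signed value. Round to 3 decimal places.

P(θ) = 1 / (1 + exp(−a(θ − b)))
P(Sofia) = 0.2072  [exponent -1.3420]
P(Zara) = 0.0140  [exponent -4.2570]
Difference = 0.2072 − 0.0140 = 0.1932

0.193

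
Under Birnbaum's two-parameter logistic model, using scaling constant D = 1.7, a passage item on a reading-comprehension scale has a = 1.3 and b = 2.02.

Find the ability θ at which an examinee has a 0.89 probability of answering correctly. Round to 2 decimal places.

2.97

P(θ) = 1 / (1 + exp(−D·a(θ − b)))
logit = ln(0.8900/0.1100) = 2.0907
θ = b + logit/(1.7·a) = 2.02 + 2.0907/2.2100 = 2.9660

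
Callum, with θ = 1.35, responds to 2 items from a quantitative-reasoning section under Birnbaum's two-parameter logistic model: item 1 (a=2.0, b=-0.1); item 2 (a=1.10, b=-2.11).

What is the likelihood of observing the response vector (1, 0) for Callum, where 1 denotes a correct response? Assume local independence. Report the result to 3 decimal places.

0.021

P(θ) = 1 / (1 + exp(−a(θ − b)))
P_1 = 1/(1+e^{-2.9000}) = 0.9478
P_2 = 1/(1+e^{-3.8060}) = 0.9782
L = P_1 × (1−P_2) = 0.9478 × 0.0218 = 0.02062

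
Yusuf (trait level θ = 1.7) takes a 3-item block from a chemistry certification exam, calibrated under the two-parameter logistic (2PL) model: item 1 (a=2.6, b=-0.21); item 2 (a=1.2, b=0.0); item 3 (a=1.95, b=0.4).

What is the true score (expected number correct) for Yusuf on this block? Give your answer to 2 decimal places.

2.80

P(θ) = 1 / (1 + exp(−a(θ − b)))
P_1 = 1/(1+e^{-4.9660}) = 0.9931
P_2 = 1/(1+e^{-2.0400}) = 0.8849
P_3 = 1/(1+e^{-2.5350}) = 0.9266
E[score] = 0.9931 + 0.8849 + 0.9266 = 2.8046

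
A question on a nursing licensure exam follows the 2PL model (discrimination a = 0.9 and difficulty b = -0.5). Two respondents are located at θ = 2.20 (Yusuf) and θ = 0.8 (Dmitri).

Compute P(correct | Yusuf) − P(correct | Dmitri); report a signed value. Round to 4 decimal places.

P(θ) = 1 / (1 + exp(−a(θ − b)))
P(Yusuf) = 0.9191  [exponent 2.4300]
P(Dmitri) = 0.7631  [exponent 1.1700]
Difference = 0.9191 − 0.7631 = 0.1559

0.1559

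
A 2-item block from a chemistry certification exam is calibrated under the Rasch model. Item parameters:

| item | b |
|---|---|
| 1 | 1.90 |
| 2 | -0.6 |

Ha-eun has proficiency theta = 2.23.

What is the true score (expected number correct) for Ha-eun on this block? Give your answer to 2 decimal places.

P(theta) = 1 / (1 + exp(−(theta − b)))
P_1 = 1/(1+e^{-0.3300}) = 0.5818
P_2 = 1/(1+e^{-2.8300}) = 0.9443
E[score] = 0.5818 + 0.9443 = 1.5260

1.53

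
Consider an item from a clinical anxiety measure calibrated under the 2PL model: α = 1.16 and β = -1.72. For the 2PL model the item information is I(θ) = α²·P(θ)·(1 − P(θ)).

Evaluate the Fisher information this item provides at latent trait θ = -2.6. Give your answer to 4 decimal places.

0.2620

P = 1/(1+e^{1.0208}) = 0.2649
P(1−P) = 0.2649 × 0.7351 = 0.1947
I = α² × P(1−P) = 1.16² × 0.1947 = 0.26201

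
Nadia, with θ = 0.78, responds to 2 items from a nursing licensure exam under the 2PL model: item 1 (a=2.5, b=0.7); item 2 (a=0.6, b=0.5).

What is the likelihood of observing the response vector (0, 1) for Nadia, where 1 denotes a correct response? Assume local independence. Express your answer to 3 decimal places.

P(θ) = 1 / (1 + exp(−a(θ − b)))
P_1 = 1/(1+e^{-0.2000}) = 0.5498
P_2 = 1/(1+e^{-0.1680}) = 0.5419
L = (1−P_1) × P_2 = 0.4502 × 0.5419 = 0.24395

0.244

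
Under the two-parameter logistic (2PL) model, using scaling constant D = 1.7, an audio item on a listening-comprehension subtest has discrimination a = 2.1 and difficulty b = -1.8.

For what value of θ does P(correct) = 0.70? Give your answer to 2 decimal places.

-1.56

P(θ) = 1 / (1 + exp(−D·a(θ − b)))
logit = ln(0.7000/0.3000) = 0.8473
θ = b + logit/(1.7·a) = -1.8 + 0.8473/3.5700 = -1.5627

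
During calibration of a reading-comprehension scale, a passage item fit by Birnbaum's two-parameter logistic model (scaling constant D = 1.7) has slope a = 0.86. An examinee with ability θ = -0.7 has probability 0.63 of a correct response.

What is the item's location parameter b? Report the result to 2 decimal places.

-1.06

P(θ) = 1 / (1 + exp(−D·a(θ − b)))
logit(0.63) = ln(0.63/0.37) = 0.5322
b = θ − logit/(1.7·a) = -0.7 − 0.5322/1.4620 = -1.0640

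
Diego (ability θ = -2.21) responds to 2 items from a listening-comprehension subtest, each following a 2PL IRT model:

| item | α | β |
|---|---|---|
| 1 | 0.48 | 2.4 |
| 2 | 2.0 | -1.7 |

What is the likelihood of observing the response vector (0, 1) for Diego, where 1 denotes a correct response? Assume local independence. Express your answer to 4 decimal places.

0.2389

P(θ) = 1 / (1 + exp(−α(θ − β)))
P_1 = 1/(1+e^{2.2128}) = 0.0986
P_2 = 1/(1+e^{1.0200}) = 0.2650
L = (1−P_1) × P_2 = 0.9014 × 0.2650 = 0.23889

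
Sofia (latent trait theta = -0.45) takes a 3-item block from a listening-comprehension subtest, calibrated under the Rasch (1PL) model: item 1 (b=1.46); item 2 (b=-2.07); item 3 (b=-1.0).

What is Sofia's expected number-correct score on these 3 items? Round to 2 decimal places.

P(theta) = 1 / (1 + exp(−(theta − b)))
P_1 = 1/(1+e^{1.9100}) = 0.1290
P_2 = 1/(1+e^{-1.6200}) = 0.8348
P_3 = 1/(1+e^{-0.5500}) = 0.6341
E[score] = 0.1290 + 0.8348 + 0.6341 = 1.5979

1.60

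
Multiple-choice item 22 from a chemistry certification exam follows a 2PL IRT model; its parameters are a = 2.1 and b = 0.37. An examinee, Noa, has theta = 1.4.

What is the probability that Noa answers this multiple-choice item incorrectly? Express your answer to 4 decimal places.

0.1031

P(theta) = 1 / (1 + exp(−a(theta − b)))
Exponent: 2.1 × (1.4 − 0.37) = 2.1630
1/(1 + e^{-2.1630}) = 0.8969
P(incorrect) = 1 − 0.8969 = 0.1031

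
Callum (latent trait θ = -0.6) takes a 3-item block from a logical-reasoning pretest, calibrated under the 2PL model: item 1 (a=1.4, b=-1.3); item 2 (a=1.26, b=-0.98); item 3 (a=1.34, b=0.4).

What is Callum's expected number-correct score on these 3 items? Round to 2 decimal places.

P(θ) = 1 / (1 + exp(−a(θ − b)))
P_1 = 1/(1+e^{-0.9800}) = 0.7271
P_2 = 1/(1+e^{-0.4788}) = 0.6175
P_3 = 1/(1+e^{1.3400}) = 0.2075
E[score] = 0.7271 + 0.6175 + 0.2075 = 1.5521

1.55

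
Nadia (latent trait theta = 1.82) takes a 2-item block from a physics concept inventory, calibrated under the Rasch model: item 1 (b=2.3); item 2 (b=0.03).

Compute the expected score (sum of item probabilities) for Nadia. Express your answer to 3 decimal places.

1.239

P(theta) = 1 / (1 + exp(−(theta − b)))
P_1 = 1/(1+e^{0.4800}) = 0.3823
P_2 = 1/(1+e^{-1.7900}) = 0.8569
E[score] = 0.3823 + 0.8569 = 1.2392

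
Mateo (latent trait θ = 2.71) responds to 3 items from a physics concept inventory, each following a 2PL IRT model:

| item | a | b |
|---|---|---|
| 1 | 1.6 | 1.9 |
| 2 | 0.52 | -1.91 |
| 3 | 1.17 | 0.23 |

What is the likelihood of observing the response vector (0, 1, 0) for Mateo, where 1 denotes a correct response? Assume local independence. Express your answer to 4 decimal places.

P(θ) = 1 / (1 + exp(−a(θ − b)))
P_1 = 1/(1+e^{-1.2960}) = 0.7852
P_2 = 1/(1+e^{-2.4024}) = 0.9170
P_3 = 1/(1+e^{-2.9016}) = 0.9479
L = (1−P_1) × P_2 × (1−P_3) = 0.2148 × 0.9170 × 0.0521 = 0.01026

0.0103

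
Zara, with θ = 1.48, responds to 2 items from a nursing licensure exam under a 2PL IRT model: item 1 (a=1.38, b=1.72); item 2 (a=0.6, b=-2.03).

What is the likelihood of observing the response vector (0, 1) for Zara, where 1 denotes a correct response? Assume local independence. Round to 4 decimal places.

0.5189

P(θ) = 1 / (1 + exp(−a(θ − b)))
P_1 = 1/(1+e^{0.3312}) = 0.4179
P_2 = 1/(1+e^{-2.1060}) = 0.8915
L = (1−P_1) × P_2 = 0.5821 × 0.8915 = 0.51889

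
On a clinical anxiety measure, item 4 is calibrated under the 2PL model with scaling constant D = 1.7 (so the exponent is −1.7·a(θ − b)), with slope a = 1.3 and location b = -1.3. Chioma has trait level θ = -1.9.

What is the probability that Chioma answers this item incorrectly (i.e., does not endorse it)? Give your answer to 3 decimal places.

P(θ) = 1 / (1 + exp(−D·a(θ − b)))
Exponent: 1.7 × 1.3 × (-1.9 − (-1.3)) = -1.3260
1/(1 + e^{1.3260}) = 0.2098
P = 0.2098
P(incorrect) = 1 − 0.2098 = 0.7902

0.790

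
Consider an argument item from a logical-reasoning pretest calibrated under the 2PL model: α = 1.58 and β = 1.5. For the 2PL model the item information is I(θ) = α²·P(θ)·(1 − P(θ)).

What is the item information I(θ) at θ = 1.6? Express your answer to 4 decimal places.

0.6202

P = 1/(1+e^{-0.1580}) = 0.5394
P(1−P) = 0.5394 × 0.4606 = 0.2484
I = α² × P(1−P) = 1.58² × 0.2484 = 0.62022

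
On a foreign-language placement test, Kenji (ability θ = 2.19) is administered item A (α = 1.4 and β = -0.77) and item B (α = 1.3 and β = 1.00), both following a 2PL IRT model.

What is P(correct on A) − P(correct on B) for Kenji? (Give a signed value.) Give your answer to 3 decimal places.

0.160

P(θ) = 1 / (1 + exp(−α(θ − β)))
P_A = 0.9844
P_B = 0.8245
P_A − P_B = 0.1599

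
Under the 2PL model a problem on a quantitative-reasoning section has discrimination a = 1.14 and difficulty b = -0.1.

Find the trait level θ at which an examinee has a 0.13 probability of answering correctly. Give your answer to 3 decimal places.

P(θ) = 1 / (1 + exp(−a(θ − b)))
logit = ln(0.1300/0.8700) = -1.9010
θ = b + logit/(a) = -0.1 + (-1.9010)/1.1400 = -1.7675

-1.768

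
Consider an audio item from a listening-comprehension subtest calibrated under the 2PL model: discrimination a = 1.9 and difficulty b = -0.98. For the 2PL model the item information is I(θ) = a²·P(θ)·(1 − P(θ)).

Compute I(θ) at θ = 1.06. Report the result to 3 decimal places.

0.072

P = 1/(1+e^{-3.8760}) = 0.9797
P(1−P) = 0.9797 × 0.0203 = 0.0199
I = a² × P(1−P) = 1.9² × 0.0199 = 0.07184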